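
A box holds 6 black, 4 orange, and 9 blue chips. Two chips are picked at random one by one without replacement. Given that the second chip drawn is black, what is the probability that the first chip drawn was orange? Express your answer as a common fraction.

2/9

P(first=orange and the second chip drawn is black) = (4/19)·(6/18) = 4/57.
P(the second chip drawn is black) = Σ over first color = 5/57 + 4/57 + 3/19 = 6/19.
By Bayes, P(first=orange | the second chip drawn is black) = 4/57 / 6/19 = 2/9 ≈ 0.2222.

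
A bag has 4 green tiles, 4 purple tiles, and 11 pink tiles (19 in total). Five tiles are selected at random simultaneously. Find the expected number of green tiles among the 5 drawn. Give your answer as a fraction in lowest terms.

By linearity of expectation, E[X] = Σ P(draw i is green); by symmetry each draw (even without replacement) has P(green) = 4/19.
E[X] = 5 · 4/19 = 20/19 ≈ 1.0526.

20/19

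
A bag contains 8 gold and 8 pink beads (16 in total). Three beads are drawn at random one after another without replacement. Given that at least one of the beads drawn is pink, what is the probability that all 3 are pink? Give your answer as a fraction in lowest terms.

P(all 3 pink) = C(8,3)/C(16,3) = 1/10; P(at least one pink) = 1 − C(8,3)/C(16,3) = 9/10.
Since 'all 3 pink' ⊆ 'at least one pink', P(all 3 | at least one) = 1/10 / 9/10 = 1/9 ≈ 0.1111.

1/9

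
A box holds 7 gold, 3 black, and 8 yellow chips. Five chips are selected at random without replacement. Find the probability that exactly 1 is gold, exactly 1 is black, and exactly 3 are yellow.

Unordered draws without replacement: count favorable combinations over C(18,5).
Favorable = C(7,1) · C(3,1) · C(8,3) = 1176; total = C(18,5) = 8568.
P = 1176/8568 = 7/51 ≈ 0.1373.

7/51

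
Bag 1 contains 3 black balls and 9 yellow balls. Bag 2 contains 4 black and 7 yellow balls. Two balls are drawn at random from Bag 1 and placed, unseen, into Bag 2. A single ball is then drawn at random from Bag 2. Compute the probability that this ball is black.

Condition on how many of the transferred balls are black (from Bag 1: 3 black of 12; then Bag 2 has 13 total).
  0 black: C(3,0)C(9,2)/C(12,2) = 6/11; then P = 4/13
  1 black: C(3,1)C(9,1)/C(12,2) = 9/22; then P = 5/13
  2 black: C(3,2)C(9,0)/C(12,2) = 1/22; then P = 6/13
P(black from Bag 2) = 9/26 ≈ 0.3462.

9/26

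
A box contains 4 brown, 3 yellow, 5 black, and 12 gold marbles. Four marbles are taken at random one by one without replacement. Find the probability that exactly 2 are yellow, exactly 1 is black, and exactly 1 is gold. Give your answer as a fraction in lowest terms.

Unordered draws without replacement: count favorable combinations over C(24,4).
Favorable = C(4,0) · C(3,2) · C(5,1) · C(12,1) = 180; total = C(24,4) = 10626.
P = 180/10626 = 30/1771 ≈ 0.0169.

30/1771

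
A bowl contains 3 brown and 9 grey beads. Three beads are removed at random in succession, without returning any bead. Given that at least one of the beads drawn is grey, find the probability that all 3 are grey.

28/73

P(all 3 grey) = C(9,3)/C(12,3) = 21/55; P(at least one grey) = 1 − C(3,3)/C(12,3) = 219/220.
Since 'all 3 grey' ⊆ 'at least one grey', P(all 3 | at least one) = 21/55 / 219/220 = 28/73 ≈ 0.3836.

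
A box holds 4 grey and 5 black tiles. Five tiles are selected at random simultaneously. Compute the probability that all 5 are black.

Unordered draws without replacement: count favorable combinations over C(9,5).
Favorable = C(4,0) · C(5,5) = 1; total = C(9,5) = 126.
P = 1/126 = 1/126 ≈ 0.0079.

1/126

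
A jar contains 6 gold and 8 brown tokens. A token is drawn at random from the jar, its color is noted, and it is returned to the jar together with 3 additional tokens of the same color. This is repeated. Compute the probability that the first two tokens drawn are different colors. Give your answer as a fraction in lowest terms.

48/119

Either brown then gold, or gold then brown; after the first draw the total is 17.
P = (8/14)·(6/17) + (6/14)·(8/17) = 48/119 ≈ 0.4034.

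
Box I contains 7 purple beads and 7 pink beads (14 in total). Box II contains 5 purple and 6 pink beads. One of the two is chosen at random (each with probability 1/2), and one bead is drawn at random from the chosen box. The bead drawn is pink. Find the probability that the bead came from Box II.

12/23

P(pink | Box I) = 1/2; P(pink | Box II) = 6/11.
P(pink) = 1/2·1/2 + 1/2·6/11 = 23/44.
By Bayes' rule, P(Box II | pink) = 3/11 / 23/44 = 12/23 ≈ 0.5217.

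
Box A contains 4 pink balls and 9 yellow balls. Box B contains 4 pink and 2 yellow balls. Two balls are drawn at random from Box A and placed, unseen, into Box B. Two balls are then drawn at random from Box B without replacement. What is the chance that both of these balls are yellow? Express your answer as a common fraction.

Condition on how many of the transferred balls are yellow (from Box A: 9 yellow of 13; then Box B has 8 total).
  0 yellow: C(9,0)C(4,2)/C(13,2) = 1/13; then P = C(2,2)/C(8,2) = 1/28
  1 yellow: C(9,1)C(4,1)/C(13,2) = 6/13; then P = C(3,2)/C(8,2) = 3/28
  2 yellow: C(9,2)C(4,0)/C(13,2) = 6/13; then P = C(4,2)/C(8,2) = 3/14
P(both yellow) = 55/364 ≈ 0.1511.

55/364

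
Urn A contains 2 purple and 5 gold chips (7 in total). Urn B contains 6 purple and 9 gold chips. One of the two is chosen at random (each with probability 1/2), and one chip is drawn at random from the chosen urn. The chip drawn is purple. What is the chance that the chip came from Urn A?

5/12

P(purple | Urn A) = 2/7; P(purple | Urn B) = 2/5.
P(purple) = 1/2·2/7 + 1/2·2/5 = 12/35.
By Bayes' rule, P(Urn A | purple) = 1/7 / 12/35 = 5/12 ≈ 0.4167.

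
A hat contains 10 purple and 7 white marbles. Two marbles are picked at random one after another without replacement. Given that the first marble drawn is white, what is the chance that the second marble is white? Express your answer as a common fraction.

After removing 1 white, the hat has 6 white out of 16 remaining.
P(second is white | given) = 6/16 = 3/8 ≈ 0.3750.

3/8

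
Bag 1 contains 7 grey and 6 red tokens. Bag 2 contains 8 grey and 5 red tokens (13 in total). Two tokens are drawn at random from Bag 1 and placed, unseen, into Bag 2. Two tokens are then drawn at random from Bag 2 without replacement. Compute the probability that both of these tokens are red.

Condition on how many of the transferred tokens are red (from Bag 1: 6 red of 13; then Bag 2 has 15 total).
  0 red: C(6,0)C(7,2)/C(13,2) = 7/26; then P = C(5,2)/C(15,2) = 2/21
  1 red: C(6,1)C(7,1)/C(13,2) = 7/13; then P = C(6,2)/C(15,2) = 1/7
  2 red: C(6,2)C(7,0)/C(13,2) = 5/26; then P = C(7,2)/C(15,2) = 1/5
P(both red) = 11/78 ≈ 0.1410.

11/78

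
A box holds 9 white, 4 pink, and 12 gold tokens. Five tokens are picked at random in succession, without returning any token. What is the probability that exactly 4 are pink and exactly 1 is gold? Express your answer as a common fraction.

Unordered draws without replacement: count favorable combinations over C(25,5).
Favorable = C(9,0) · C(4,4) · C(12,1) = 12; total = C(25,5) = 53130.
P = 12/53130 = 2/8855 ≈ 0.0002.

2/8855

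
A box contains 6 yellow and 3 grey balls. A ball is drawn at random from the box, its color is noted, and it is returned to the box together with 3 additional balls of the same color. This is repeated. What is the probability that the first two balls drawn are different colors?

1/3

Either yellow then grey, or grey then yellow; after the first draw the total is 12.
P = (6/9)·(3/12) + (3/9)·(6/12) = 1/3 ≈ 0.3333.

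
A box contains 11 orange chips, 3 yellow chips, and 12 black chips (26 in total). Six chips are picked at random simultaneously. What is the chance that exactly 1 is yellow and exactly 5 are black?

Unordered draws without replacement: count favorable combinations over C(26,6).
Favorable = C(11,0) · C(3,1) · C(12,5) = 2376; total = C(26,6) = 230230.
P = 2376/230230 = 108/10465 ≈ 0.0103.

108/10465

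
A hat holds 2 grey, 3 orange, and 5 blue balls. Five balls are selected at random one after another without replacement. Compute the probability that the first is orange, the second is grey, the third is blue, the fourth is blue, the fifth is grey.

Multiply the conditional probability of each draw in order, without replacement, so each draw removes one from its color and from the total.
P = (3/10) · (2/9) · (5/8) · (4/7) · (1/6) = 1/252 ≈ 0.0040.

1/252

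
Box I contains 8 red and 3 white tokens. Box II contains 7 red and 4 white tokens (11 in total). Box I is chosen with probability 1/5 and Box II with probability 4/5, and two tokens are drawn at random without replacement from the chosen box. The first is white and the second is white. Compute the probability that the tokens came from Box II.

8/9

P(E | Box I) = 3/55; P(E | Box II) = 6/55.
P(E) = 1/5·3/55 + 4/5·6/55 = 27/275.
By Bayes' rule, P(Box II | E) = 24/275 / 27/275 = 8/9 ≈ 0.8889.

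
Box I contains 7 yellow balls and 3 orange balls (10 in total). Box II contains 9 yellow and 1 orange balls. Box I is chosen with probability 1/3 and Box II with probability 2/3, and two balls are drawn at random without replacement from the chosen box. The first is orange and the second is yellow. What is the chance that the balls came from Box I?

7/13

P(E | Box I) = 7/30; P(E | Box II) = 1/10.
P(E) = 1/3·7/30 + 2/3·1/10 = 13/90.
By Bayes' rule, P(Box I | E) = 7/90 / 13/90 = 7/13 ≈ 0.5385.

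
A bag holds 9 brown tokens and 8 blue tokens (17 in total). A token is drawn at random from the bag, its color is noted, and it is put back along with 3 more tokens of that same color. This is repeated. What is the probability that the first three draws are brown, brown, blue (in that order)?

216/1955

Track the composition after each reinforcement of +3.
P = (9/17) · (12/20) · (8/23) = 216/1955 ≈ 0.1105.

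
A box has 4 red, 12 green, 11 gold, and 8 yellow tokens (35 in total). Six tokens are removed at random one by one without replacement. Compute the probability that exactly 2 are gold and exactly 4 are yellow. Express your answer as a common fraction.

Unordered draws without replacement: count favorable combinations over C(35,6).
Favorable = C(4,0) · C(12,0) · C(11,2) · C(8,4) = 3850; total = C(35,6) = 1623160.
P = 3850/1623160 = 5/2108 ≈ 0.0024.

5/2108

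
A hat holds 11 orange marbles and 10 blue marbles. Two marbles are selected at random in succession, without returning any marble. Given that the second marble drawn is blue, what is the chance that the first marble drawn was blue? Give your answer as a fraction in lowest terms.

9/20

P(first=blue and the second marble drawn is blue) = (10/21)·(9/20) = 3/14.
P(the second marble drawn is blue) = Σ over first color = 11/42 + 3/14 = 10/21.
By Bayes, P(first=blue | the second marble drawn is blue) = 3/14 / 10/21 = 9/20 ≈ 0.4500.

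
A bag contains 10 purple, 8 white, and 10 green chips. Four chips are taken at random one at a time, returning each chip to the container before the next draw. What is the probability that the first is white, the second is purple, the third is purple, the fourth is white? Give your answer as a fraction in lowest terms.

25/2401

Multiply the conditional probability of each draw in order, with replacement (the composition resets each draw).
P = (8/28) · (10/28) · (10/28) · (8/28) = 25/2401 ≈ 0.0104.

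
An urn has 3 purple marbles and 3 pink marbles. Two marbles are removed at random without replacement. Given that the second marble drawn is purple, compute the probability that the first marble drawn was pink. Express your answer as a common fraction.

3/5

P(first=pink and the second marble drawn is purple) = (3/6)·(3/5) = 3/10.
P(the second marble drawn is purple) = Σ over first color = 1/5 + 3/10 = 1/2.
By Bayes, P(first=pink | the second marble drawn is purple) = 3/10 / 1/2 = 3/5 ≈ 0.6000.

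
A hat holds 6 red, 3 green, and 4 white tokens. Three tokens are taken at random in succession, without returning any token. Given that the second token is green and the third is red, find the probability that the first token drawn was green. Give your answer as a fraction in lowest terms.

2/11

P(first=green and the second token is green and the third is red) = (3/13)·(2/12)·(6/11) = 3/143.
P(E) = Σ over first color = 15/286 + 3/143 + 6/143 = 3/26.
By Bayes, P(first=green | E) = 3/143 / 3/26 = 2/11 ≈ 0.1818.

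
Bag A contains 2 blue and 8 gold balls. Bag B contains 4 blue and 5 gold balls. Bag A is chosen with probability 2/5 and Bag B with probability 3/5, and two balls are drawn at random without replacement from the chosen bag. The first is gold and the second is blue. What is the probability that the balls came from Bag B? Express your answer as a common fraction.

P(E | Bag A) = 8/45; P(E | Bag B) = 5/18.
P(E) = 2/5·8/45 + 3/5·5/18 = 107/450.
By Bayes' rule, P(Bag B | E) = 1/6 / 107/450 = 75/107 ≈ 0.7009.

75/107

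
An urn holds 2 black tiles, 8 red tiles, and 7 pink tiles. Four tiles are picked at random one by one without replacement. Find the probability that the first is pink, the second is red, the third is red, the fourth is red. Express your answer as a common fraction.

7/170

Multiply the conditional probability of each draw in order, without replacement, so each draw removes one from its color and from the total.
P = (7/17) · (8/16) · (7/15) · (6/14) = 7/170 ≈ 0.0412.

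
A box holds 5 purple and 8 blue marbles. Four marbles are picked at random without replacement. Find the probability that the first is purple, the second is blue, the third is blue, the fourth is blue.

Multiply the conditional probability of each draw in order, without replacement, so each draw removes one from its color and from the total.
P = (5/13) · (8/12) · (7/11) · (6/10) = 14/143 ≈ 0.0979.

14/143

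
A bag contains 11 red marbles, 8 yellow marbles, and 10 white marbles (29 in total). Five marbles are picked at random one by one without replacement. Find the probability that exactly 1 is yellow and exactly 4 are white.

16/1131

Unordered draws without replacement: count favorable combinations over C(29,5).
Favorable = C(11,0) · C(8,1) · C(10,4) = 1680; total = C(29,5) = 118755.
P = 1680/118755 = 16/1131 ≈ 0.0141.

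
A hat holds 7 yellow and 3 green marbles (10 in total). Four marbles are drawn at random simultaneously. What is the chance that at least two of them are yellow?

Sum the hypergeometric tail for j = 2,…,4 yellow marbles.
Favorable = C(7,2)·C(3,2) + C(7,3)·C(3,1) + C(7,4)·C(3,0) = 203; total = C(10,4) = 210.
P = 203/210 = 29/30 ≈ 0.9667.

29/30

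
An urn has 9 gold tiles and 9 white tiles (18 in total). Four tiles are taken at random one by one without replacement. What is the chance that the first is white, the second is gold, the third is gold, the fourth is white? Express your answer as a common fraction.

Multiply the conditional probability of each draw in order, without replacement, so each draw removes one from its color and from the total.
P = (9/18) · (9/17) · (8/16) · (8/15) = 6/85 ≈ 0.0706.

6/85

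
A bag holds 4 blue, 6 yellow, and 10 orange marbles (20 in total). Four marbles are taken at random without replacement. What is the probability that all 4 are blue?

1/4845

Unordered draws without replacement: count favorable combinations over C(20,4).
Favorable = C(4,4) · C(6,0) · C(10,0) = 1; total = C(20,4) = 4845.
P = 1/4845 = 1/4845 ≈ 0.0002.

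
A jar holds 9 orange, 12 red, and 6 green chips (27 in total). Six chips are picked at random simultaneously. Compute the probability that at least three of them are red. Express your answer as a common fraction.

1153/2070

Sum the hypergeometric tail for j = 3,…,6 red chips.
Favorable = C(12,3)·C(15,3) + C(12,4)·C(15,2) + C(12,5)·C(15,1) + C(12,6)·C(15,0) = 164879; total = C(27,6) = 296010.
P = 164879/296010 = 1153/2070 ≈ 0.5570.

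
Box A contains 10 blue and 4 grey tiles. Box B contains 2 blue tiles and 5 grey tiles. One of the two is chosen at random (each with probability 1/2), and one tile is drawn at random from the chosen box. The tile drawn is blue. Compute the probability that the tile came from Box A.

P(blue | Box A) = 5/7; P(blue | Box B) = 2/7.
P(blue) = 1/2·5/7 + 1/2·2/7 = 1/2.
By Bayes' rule, P(Box A | blue) = 5/14 / 1/2 = 5/7 ≈ 0.7143.

5/7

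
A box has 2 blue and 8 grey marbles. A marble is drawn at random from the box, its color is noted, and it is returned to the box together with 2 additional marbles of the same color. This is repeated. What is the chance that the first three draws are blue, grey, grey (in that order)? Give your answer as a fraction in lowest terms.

Track the composition after each reinforcement of +2.
P = (2/10) · (8/12) · (10/14) = 2/21 ≈ 0.0952.

2/21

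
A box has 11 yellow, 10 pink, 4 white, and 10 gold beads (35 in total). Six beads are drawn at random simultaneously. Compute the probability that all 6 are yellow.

3/10540

Unordered draws without replacement: count favorable combinations over C(35,6).
Favorable = C(11,6) · C(10,0) · C(4,0) · C(10,0) = 462; total = C(35,6) = 1623160.
P = 462/1623160 = 3/10540 ≈ 0.0003.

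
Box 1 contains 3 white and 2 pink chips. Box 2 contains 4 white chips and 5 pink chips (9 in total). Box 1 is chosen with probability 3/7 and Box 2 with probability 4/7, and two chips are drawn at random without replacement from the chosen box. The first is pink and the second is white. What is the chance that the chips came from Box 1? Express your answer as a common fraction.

P(E | Box 1) = 3/10; P(E | Box 2) = 5/18.
P(E) = 3/7·3/10 + 4/7·5/18 = 181/630.
By Bayes' rule, P(Box 1 | E) = 9/70 / 181/630 = 81/181 ≈ 0.4475.

81/181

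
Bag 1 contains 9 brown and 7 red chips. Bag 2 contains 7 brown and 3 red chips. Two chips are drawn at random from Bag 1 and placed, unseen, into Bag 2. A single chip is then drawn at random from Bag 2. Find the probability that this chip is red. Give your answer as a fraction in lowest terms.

31/96

Condition on how many of the transferred chips are red (from Bag 1: 7 red of 16; then Bag 2 has 12 total).
  0 red: C(7,0)C(9,2)/C(16,2) = 3/10; then P = 3/12
  1 red: C(7,1)C(9,1)/C(16,2) = 21/40; then P = 4/12
  2 red: C(7,2)C(9,0)/C(16,2) = 7/40; then P = 5/12
P(red from Bag 2) = 31/96 ≈ 0.3229.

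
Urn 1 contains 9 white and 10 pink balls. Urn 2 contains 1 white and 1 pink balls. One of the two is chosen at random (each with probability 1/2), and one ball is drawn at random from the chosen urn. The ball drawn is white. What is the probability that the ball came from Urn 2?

19/37

P(white | Urn 1) = 9/19; P(white | Urn 2) = 1/2.
P(white) = 1/2·9/19 + 1/2·1/2 = 37/76.
By Bayes' rule, P(Urn 2 | white) = 1/4 / 37/76 = 19/37 ≈ 0.5135.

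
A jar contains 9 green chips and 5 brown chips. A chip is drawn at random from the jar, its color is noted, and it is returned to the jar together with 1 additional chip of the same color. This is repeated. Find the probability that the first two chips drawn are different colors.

3/7

Either green then brown, or brown then green; after the first draw the total is 15.
P = (9/14)·(5/15) + (5/14)·(9/15) = 3/7 ≈ 0.4286.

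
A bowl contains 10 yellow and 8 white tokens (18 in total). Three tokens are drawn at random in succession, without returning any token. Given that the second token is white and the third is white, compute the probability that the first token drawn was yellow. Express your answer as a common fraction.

P(first=yellow and the second token is white and the third is white) = (10/18)·(8/17)·(7/16) = 35/306.
P(E) = Σ over first color = 35/306 + 7/102 = 28/153.
By Bayes, P(first=yellow | E) = 35/306 / 28/153 = 5/8 ≈ 0.6250.

5/8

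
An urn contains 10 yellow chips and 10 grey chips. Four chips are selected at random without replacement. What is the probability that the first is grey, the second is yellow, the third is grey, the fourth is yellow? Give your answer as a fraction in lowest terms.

45/646

Multiply the conditional probability of each draw in order, without replacement, so each draw removes one from its color and from the total.
P = (10/20) · (10/19) · (9/18) · (9/17) = 45/646 ≈ 0.0697.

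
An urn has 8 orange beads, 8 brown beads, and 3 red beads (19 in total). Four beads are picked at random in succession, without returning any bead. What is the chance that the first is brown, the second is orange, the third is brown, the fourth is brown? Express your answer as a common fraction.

Multiply the conditional probability of each draw in order, without replacement, so each draw removes one from its color and from the total.
P = (8/19) · (8/18) · (7/17) · (6/16) = 28/969 ≈ 0.0289.

28/969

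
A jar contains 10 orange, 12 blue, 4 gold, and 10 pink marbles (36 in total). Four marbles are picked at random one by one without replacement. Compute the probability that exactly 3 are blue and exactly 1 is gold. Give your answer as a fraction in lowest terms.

Unordered draws without replacement: count favorable combinations over C(36,4).
Favorable = C(10,0) · C(12,3) · C(4,1) · C(10,0) = 880; total = C(36,4) = 58905.
P = 880/58905 = 16/1071 ≈ 0.0149.

16/1071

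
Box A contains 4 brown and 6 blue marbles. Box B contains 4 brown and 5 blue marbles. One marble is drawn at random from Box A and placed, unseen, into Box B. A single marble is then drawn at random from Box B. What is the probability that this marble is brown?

11/25

Condition on how many of the transferred marbles are brown (from Box A: 4 brown of 10; then Box B has 10 total).
  0 brown: C(4,0)C(6,1)/C(10,1) = 3/5; then P = 4/10
  1 brown: C(4,1)C(6,0)/C(10,1) = 2/5; then P = 5/10
P(brown from Box B) = 11/25 ≈ 0.4400.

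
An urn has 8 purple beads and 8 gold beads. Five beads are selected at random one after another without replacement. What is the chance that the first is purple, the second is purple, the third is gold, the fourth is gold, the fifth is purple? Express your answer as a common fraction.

7/195

Multiply the conditional probability of each draw in order, without replacement, so each draw removes one from its color and from the total.
P = (8/16) · (7/15) · (8/14) · (7/13) · (6/12) = 7/195 ≈ 0.0359.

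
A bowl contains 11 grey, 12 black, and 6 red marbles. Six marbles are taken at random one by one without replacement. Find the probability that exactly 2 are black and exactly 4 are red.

11/5278

Unordered draws without replacement: count favorable combinations over C(29,6).
Favorable = C(11,0) · C(12,2) · C(6,4) = 990; total = C(29,6) = 475020.
P = 990/475020 = 11/5278 ≈ 0.0021.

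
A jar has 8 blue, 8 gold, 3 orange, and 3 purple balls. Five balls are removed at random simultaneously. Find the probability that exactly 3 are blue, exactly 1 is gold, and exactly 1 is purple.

32/627

Unordered draws without replacement: count favorable combinations over C(22,5).
Favorable = C(8,3) · C(8,1) · C(3,0) · C(3,1) = 1344; total = C(22,5) = 26334.
P = 1344/26334 = 32/627 ≈ 0.0510.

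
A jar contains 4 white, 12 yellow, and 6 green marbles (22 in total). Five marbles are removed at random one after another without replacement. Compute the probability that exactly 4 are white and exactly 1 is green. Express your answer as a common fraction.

Unordered draws without replacement: count favorable combinations over C(22,5).
Favorable = C(4,4) · C(12,0) · C(6,1) = 6; total = C(22,5) = 26334.
P = 6/26334 = 1/4389 ≈ 0.0002.

1/4389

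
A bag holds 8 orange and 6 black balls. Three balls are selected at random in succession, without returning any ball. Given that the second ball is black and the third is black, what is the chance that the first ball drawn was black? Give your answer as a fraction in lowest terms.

1/3

P(first=black and the second ball is black and the third is black) = (6/14)·(5/13)·(4/12) = 5/91.
P(E) = Σ over first color = 10/91 + 5/91 = 15/91.
By Bayes, P(first=black | E) = 5/91 / 15/91 = 1/3 ≈ 0.3333.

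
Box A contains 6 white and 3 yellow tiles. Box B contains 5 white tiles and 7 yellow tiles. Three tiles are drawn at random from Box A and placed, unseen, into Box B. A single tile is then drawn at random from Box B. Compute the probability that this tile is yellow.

Condition on how many of the transferred tiles are yellow (from Box A: 3 yellow of 9; then Box B has 15 total).
  0 yellow: C(3,0)C(6,3)/C(9,3) = 5/21; then P = 7/15
  1 yellow: C(3,1)C(6,2)/C(9,3) = 15/28; then P = 8/15
  2 yellow: C(3,2)C(6,1)/C(9,3) = 3/14; then P = 9/15
  3 yellow: C(3,3)C(6,0)/C(9,3) = 1/84; then P = 10/15
P(yellow from Box B) = 8/15 ≈ 0.5333.

8/15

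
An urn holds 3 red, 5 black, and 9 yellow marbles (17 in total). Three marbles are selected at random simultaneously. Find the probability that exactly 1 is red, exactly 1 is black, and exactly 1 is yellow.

Unordered draws without replacement: count favorable combinations over C(17,3).
Favorable = C(3,1) · C(5,1) · C(9,1) = 135; total = C(17,3) = 680.
P = 135/680 = 27/136 ≈ 0.1985.

27/136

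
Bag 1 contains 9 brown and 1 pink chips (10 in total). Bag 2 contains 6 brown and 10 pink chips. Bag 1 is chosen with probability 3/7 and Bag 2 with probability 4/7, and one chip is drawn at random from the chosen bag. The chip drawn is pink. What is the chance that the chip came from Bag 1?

3/28

P(pink | Bag 1) = 1/10; P(pink | Bag 2) = 5/8.
P(pink) = 3/7·1/10 + 4/7·5/8 = 2/5.
By Bayes' rule, P(Bag 1 | pink) = 3/70 / 2/5 = 3/28 ≈ 0.1071.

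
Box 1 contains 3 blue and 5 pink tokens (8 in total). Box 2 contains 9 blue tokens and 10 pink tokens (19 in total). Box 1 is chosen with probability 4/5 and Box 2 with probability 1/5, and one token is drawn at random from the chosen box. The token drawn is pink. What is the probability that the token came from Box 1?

P(pink | Box 1) = 5/8; P(pink | Box 2) = 10/19.
P(pink) = 4/5·5/8 + 1/5·10/19 = 23/38.
By Bayes' rule, P(Box 1 | pink) = 1/2 / 23/38 = 19/23 ≈ 0.8261.

19/23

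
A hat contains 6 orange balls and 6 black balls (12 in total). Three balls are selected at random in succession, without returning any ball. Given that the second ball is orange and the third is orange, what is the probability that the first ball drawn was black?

P(first=black and the second ball is orange and the third is orange) = (6/12)·(6/11)·(5/10) = 3/22.
P(E) = Σ over first color = 1/11 + 3/22 = 5/22.
By Bayes, P(first=black | E) = 3/22 / 5/22 = 3/5 ≈ 0.6000.

3/5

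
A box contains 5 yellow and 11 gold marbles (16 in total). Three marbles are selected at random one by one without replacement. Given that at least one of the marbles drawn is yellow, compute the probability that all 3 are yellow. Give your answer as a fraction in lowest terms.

2/79

P(all 3 yellow) = C(5,3)/C(16,3) = 1/56; P(at least one yellow) = 1 − C(11,3)/C(16,3) = 79/112.
Since 'all 3 yellow' ⊆ 'at least one yellow', P(all 3 | at least one) = 1/56 / 79/112 = 2/79 ≈ 0.0253.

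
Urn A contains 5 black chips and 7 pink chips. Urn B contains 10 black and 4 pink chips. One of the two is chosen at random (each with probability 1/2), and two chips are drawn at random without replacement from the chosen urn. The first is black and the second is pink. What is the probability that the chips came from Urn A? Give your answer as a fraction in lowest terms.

637/1165

P(E | Urn A) = 35/132; P(E | Urn B) = 20/91.
P(E) = 1/2·35/132 + 1/2·20/91 = 5825/24024.
By Bayes' rule, P(Urn A | E) = 35/264 / 5825/24024 = 637/1165 ≈ 0.5468.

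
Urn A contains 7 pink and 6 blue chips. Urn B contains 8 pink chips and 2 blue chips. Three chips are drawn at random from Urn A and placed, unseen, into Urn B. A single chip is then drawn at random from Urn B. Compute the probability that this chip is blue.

44/169

Condition on how many of the transferred chips are blue (from Urn A: 6 blue of 13; then Urn B has 13 total).
  0 blue: C(6,0)C(7,3)/C(13,3) = 35/286; then P = 2/13
  1 blue: C(6,1)C(7,2)/C(13,3) = 63/143; then P = 3/13
  2 blue: C(6,2)C(7,1)/C(13,3) = 105/286; then P = 4/13
  3 blue: C(6,3)C(7,0)/C(13,3) = 10/143; then P = 5/13
P(blue from Urn B) = 44/169 ≈ 0.2604.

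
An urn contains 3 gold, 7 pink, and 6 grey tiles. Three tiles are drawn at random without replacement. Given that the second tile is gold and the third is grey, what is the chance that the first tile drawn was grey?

5/14

P(first=grey and the second tile is gold and the third is grey) = (6/16)·(3/15)·(5/14) = 3/112.
P(E) = Σ over first color = 3/280 + 3/80 + 3/112 = 3/40.
By Bayes, P(first=grey | E) = 3/112 / 3/40 = 5/14 ≈ 0.3571.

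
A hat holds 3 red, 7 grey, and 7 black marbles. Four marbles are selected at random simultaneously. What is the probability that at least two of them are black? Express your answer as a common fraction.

19/34

Sum the hypergeometric tail for j = 2,…,4 black marbles.
Favorable = C(7,2)·C(10,2) + C(7,3)·C(10,1) + C(7,4)·C(10,0) = 1330; total = C(17,4) = 2380.
P = 1330/2380 = 19/34 ≈ 0.5588.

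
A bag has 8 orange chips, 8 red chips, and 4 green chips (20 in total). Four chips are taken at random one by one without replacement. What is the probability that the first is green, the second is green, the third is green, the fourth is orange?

8/4845

Multiply the conditional probability of each draw in order, without replacement, so each draw removes one from its color and from the total.
P = (4/20) · (3/19) · (2/18) · (8/17) = 8/4845 ≈ 0.0017.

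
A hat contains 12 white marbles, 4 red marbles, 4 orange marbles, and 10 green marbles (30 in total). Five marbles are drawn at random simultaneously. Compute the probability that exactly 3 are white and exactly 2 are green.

550/7917

Unordered draws without replacement: count favorable combinations over C(30,5).
Favorable = C(12,3) · C(4,0) · C(4,0) · C(10,2) = 9900; total = C(30,5) = 142506.
P = 9900/142506 = 550/7917 ≈ 0.0695.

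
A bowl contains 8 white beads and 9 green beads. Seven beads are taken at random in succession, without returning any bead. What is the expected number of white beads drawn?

56/17

By linearity of expectation, E[X] = Σ P(draw i is white); by symmetry each draw (even without replacement) has P(white) = 8/17.
E[X] = 7 · 8/17 = 56/17 ≈ 3.2941.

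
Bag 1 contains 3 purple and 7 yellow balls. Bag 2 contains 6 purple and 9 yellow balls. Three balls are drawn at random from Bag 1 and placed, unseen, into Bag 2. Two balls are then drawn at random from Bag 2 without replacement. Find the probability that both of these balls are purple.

103/765

Condition on how many of the transferred balls are purple (from Bag 1: 3 purple of 10; then Bag 2 has 18 total).
  0 purple: C(3,0)C(7,3)/C(10,3) = 7/24; then P = C(6,2)/C(18,2) = 5/51
  1 purple: C(3,1)C(7,2)/C(10,3) = 21/40; then P = C(7,2)/C(18,2) = 7/51
  2 purple: C(3,2)C(7,1)/C(10,3) = 7/40; then P = C(8,2)/C(18,2) = 28/153
  3 purple: C(3,3)C(7,0)/C(10,3) = 1/120; then P = C(9,2)/C(18,2) = 4/17
P(both purple) = 103/765 ≈ 0.1346.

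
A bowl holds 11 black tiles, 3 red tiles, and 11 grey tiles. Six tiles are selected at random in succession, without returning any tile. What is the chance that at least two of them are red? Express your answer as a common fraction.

61/460

Sum the hypergeometric tail for j = 2,…,3 red tiles.
Favorable = C(3,2)·C(22,4) + C(3,3)·C(22,3) = 23485; total = C(25,6) = 177100.
P = 23485/177100 = 61/460 ≈ 0.1326.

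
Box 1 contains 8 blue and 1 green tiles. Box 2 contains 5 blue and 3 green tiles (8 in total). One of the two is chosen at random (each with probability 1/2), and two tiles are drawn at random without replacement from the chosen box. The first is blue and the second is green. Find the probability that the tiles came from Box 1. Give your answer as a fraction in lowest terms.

56/191

P(E | Box 1) = 1/9; P(E | Box 2) = 15/56.
P(E) = 1/2·1/9 + 1/2·15/56 = 191/1008.
By Bayes' rule, P(Box 1 | E) = 1/18 / 191/1008 = 56/191 ≈ 0.2932.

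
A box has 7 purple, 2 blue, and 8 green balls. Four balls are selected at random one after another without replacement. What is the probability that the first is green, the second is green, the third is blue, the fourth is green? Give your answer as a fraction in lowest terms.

1/85

Multiply the conditional probability of each draw in order, without replacement, so each draw removes one from its color and from the total.
P = (8/17) · (7/16) · (2/15) · (6/14) = 1/85 ≈ 0.0118.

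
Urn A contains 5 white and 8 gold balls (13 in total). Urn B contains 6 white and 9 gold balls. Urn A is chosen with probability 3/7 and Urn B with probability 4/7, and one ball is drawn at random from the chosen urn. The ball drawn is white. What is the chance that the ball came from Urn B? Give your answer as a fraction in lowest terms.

P(white | Urn A) = 5/13; P(white | Urn B) = 2/5.
P(white) = 3/7·5/13 + 4/7·2/5 = 179/455.
By Bayes' rule, P(Urn B | white) = 8/35 / 179/455 = 104/179 ≈ 0.5810.

104/179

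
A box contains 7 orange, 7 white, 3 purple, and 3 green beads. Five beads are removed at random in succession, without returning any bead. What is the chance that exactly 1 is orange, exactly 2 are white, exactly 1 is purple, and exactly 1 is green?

Unordered draws without replacement: count favorable combinations over C(20,5).
Favorable = C(7,1) · C(7,2) · C(3,1) · C(3,1) = 1323; total = C(20,5) = 15504.
P = 1323/15504 = 441/5168 ≈ 0.0853.

441/5168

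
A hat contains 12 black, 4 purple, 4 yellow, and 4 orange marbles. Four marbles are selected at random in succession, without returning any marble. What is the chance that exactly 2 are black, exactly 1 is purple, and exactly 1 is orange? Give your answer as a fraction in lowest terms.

Unordered draws without replacement: count favorable combinations over C(24,4).
Favorable = C(12,2) · C(4,1) · C(4,0) · C(4,1) = 1056; total = C(24,4) = 10626.
P = 1056/10626 = 16/161 ≈ 0.0994.

16/161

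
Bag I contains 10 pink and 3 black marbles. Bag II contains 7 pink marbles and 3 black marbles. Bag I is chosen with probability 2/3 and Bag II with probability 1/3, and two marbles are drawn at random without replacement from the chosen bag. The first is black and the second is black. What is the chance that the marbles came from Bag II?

P(E | Bag I) = 1/26; P(E | Bag II) = 1/15.
P(E) = 2/3·1/26 + 1/3·1/15 = 28/585.
By Bayes' rule, P(Bag II | E) = 1/45 / 28/585 = 13/28 ≈ 0.4643.

13/28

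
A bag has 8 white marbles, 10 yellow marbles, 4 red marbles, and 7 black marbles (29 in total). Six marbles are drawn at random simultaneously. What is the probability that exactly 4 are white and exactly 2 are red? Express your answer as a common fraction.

1/1131

Unordered draws without replacement: count favorable combinations over C(29,6).
Favorable = C(8,4) · C(10,0) · C(4,2) · C(7,0) = 420; total = C(29,6) = 475020.
P = 420/475020 = 1/1131 ≈ 0.0009.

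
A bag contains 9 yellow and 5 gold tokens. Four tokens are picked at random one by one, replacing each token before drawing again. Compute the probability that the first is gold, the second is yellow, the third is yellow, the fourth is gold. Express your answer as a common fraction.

2025/38416

Multiply the conditional probability of each draw in order, with replacement (the composition resets each draw).
P = (5/14) · (9/14) · (9/14) · (5/14) = 2025/38416 ≈ 0.0527.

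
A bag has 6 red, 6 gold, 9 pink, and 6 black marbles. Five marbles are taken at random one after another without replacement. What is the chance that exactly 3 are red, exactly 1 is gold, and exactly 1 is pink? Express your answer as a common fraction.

4/299

Unordered draws without replacement: count favorable combinations over C(27,5).
Favorable = C(6,3) · C(6,1) · C(9,1) · C(6,0) = 1080; total = C(27,5) = 80730.
P = 1080/80730 = 4/299 ≈ 0.0134.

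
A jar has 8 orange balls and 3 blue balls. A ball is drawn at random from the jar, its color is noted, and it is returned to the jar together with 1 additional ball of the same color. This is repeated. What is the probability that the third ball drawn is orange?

8/11

Sum over the four possibilities for the first two draws (orange/not-orange each), tracking how the orange count and total change by +1 per draw.
P(third is orange) = 8/11 ≈ 0.7273. (In a Pólya urn every draw has the same marginal probability 8/11.)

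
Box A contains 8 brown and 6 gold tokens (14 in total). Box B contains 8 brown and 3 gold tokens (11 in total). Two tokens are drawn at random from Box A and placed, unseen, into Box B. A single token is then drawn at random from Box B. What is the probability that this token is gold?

27/91

Condition on how many of the transferred tokens are gold (from Box A: 6 gold of 14; then Box B has 13 total).
  0 gold: C(6,0)C(8,2)/C(14,2) = 4/13; then P = 3/13
  1 gold: C(6,1)C(8,1)/C(14,2) = 48/91; then P = 4/13
  2 gold: C(6,2)C(8,0)/C(14,2) = 15/91; then P = 5/13
P(gold from Box B) = 27/91 ≈ 0.2967.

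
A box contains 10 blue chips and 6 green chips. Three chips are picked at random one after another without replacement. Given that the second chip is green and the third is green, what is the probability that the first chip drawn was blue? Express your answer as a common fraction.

5/7

P(first=blue and the second chip is green and the third is green) = (10/16)·(6/15)·(5/14) = 5/56.
P(E) = Σ over first color = 5/56 + 1/28 = 1/8.
By Bayes, P(first=blue | E) = 5/56 / 1/8 = 5/7 ≈ 0.7143.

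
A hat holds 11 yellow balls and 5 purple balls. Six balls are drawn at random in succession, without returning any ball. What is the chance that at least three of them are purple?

22/91

Sum the hypergeometric tail for j = 3,…,5 purple balls.
Favorable = C(5,3)·C(11,3) + C(5,4)·C(11,2) + C(5,5)·C(11,1) = 1936; total = C(16,6) = 8008.
P = 1936/8008 = 22/91 ≈ 0.2418.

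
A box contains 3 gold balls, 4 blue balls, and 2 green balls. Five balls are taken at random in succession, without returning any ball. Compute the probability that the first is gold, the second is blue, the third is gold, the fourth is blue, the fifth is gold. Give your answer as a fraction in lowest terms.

Multiply the conditional probability of each draw in order, without replacement, so each draw removes one from its color and from the total.
P = (3/9) · (4/8) · (2/7) · (3/6) · (1/5) = 1/210 ≈ 0.0048.

1/210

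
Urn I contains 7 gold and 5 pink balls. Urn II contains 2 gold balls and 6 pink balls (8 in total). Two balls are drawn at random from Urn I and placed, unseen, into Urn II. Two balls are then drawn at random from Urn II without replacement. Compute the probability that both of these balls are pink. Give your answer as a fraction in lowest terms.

133/297

Condition on how many of the transferred balls are pink (from Urn I: 5 pink of 12; then Urn II has 10 total).
  0 pink: C(5,0)C(7,2)/C(12,2) = 7/22; then P = C(6,2)/C(10,2) = 1/3
  1 pink: C(5,1)C(7,1)/C(12,2) = 35/66; then P = C(7,2)/C(10,2) = 7/15
  2 pink: C(5,2)C(7,0)/C(12,2) = 5/33; then P = C(8,2)/C(10,2) = 28/45
P(both pink) = 133/297 ≈ 0.4478.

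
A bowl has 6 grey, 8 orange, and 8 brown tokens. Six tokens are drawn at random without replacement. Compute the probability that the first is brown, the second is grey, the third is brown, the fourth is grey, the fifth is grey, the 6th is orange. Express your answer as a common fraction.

Multiply the conditional probability of each draw in order, without replacement, so each draw removes one from its color and from the total.
P = (8/22) · (6/21) · (7/20) · (5/19) · (4/18) · (8/17) = 32/31977 ≈ 0.0010.

32/31977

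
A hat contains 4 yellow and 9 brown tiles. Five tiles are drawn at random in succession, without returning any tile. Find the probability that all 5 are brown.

Unordered draws without replacement: count favorable combinations over C(13,5).
Favorable = C(4,0) · C(9,5) = 126; total = C(13,5) = 1287.
P = 126/1287 = 14/143 ≈ 0.0979.

14/143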